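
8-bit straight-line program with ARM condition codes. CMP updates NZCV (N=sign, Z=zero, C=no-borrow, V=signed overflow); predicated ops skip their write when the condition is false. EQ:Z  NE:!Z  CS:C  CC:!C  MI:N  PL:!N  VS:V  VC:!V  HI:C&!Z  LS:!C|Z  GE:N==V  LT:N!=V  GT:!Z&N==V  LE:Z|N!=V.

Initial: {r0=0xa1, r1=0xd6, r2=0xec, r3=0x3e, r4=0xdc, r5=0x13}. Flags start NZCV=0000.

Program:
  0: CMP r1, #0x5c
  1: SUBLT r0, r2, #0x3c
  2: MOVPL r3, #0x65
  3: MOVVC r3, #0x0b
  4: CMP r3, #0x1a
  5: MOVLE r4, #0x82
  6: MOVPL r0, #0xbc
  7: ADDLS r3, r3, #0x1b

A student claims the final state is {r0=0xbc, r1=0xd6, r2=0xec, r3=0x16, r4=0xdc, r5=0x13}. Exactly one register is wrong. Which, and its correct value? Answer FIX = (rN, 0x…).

FIX = (r3, 0x65)

0: ✓ CMP  NZCV=0011
1: ✓ SUBLT  r0←0xb0
2: ✓ MOVPL  r3←0x65
3: · MOVVC
4: ✓ CMP  NZCV=0010
5: · MOVLE
6: ✓ MOVPL  r0←0xbc
7: · ADDLS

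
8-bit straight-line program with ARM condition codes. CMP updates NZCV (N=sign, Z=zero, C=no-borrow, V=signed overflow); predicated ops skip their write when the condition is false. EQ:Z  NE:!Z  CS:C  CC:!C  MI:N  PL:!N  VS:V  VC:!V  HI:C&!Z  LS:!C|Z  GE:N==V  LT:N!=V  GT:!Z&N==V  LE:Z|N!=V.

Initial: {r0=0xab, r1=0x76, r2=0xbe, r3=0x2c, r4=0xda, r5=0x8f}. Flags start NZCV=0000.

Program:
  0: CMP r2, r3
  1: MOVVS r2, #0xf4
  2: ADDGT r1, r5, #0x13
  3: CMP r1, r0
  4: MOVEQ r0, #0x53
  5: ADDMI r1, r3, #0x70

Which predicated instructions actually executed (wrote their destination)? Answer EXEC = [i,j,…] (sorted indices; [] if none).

EXEC = [5]

0: ✓ CMP  NZCV=1010
1: · MOVVS
2: · ADDGT
3: ✓ CMP  NZCV=1001
4: · MOVEQ
5: ✓ ADDMI  r1←0x9c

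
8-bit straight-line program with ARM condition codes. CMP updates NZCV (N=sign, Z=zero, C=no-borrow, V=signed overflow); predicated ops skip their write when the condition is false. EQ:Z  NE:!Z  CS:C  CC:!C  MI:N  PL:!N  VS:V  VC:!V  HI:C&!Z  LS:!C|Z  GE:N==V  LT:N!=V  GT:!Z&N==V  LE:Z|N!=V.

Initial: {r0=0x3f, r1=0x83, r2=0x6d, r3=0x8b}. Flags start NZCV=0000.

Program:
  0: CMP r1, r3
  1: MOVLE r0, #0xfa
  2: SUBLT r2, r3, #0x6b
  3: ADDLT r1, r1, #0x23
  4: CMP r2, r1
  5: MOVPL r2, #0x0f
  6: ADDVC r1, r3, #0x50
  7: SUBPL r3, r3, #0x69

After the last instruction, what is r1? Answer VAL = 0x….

VAL = 0xdb

[0] flags=1000 → (cmp)
[1] flags=1000 LE?T → r0=0xfa
[2] flags=1000 LT?T → r2=0x20
[3] flags=1000 LT?T → r1=0xa6
[4] flags=0000 → (cmp)
[5] flags=0000 PL?T → r2=0x0f
[6] flags=0000 VC?T → r1=0xdb
[7] flags=0000 PL?T → r3=0x22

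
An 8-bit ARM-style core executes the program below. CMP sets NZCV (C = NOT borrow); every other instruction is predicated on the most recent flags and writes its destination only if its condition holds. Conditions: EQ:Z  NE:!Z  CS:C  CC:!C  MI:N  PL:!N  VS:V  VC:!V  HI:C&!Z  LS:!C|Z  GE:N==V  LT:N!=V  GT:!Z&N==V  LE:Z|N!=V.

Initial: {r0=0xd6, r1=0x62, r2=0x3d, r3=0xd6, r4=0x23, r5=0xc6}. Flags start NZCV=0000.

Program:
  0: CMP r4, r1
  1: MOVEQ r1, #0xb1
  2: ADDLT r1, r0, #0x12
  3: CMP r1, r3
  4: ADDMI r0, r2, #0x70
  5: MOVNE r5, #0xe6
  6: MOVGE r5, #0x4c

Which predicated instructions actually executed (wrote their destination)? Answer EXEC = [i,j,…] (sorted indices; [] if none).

EXEC = [2,5,6]

0: ✓ CMP  NZCV=1000
1: · MOVEQ
2: ✓ ADDLT  r1←0xe8
3: ✓ CMP  NZCV=0010
4: · ADDMI
5: ✓ MOVNE  r5←0xe6
6: ✓ MOVGE  r5←0x4c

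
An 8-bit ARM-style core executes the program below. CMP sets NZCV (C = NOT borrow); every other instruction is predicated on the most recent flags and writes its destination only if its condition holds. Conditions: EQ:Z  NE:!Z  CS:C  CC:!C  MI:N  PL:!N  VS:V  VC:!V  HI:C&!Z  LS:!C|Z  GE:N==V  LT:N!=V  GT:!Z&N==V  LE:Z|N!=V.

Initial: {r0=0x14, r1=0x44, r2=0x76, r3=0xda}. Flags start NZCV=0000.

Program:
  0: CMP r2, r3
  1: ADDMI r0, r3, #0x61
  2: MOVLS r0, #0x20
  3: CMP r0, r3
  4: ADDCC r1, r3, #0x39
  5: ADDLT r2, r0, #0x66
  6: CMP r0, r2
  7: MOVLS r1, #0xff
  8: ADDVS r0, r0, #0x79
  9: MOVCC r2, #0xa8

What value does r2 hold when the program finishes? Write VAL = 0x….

0: ✓ CMP  NZCV=1001
1: ✓ ADDMI  r0←0x3b
2: ✓ MOVLS  r0←0x20
3: ✓ CMP  NZCV=0000
4: ✓ ADDCC  r1←0x13
5: · ADDLT
6: ✓ CMP  NZCV=1000
7: ✓ MOVLS  r1←0xff
8: · ADDVS
9: ✓ MOVCC  r2←0xa8

VAL = 0xa8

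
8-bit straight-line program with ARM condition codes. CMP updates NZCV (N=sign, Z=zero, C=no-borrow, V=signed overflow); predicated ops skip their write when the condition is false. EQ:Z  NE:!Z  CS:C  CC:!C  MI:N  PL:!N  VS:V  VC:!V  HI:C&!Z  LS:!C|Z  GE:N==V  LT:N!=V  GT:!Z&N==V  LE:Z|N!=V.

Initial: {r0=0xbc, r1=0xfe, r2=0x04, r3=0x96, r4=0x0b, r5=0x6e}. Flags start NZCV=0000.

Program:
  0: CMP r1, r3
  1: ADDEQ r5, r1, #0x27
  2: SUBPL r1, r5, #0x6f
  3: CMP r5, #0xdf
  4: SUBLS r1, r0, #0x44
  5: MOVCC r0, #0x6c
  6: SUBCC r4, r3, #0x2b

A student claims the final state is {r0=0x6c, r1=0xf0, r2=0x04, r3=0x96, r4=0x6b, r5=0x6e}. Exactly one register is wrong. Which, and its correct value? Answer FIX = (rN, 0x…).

[0] flags=0010 → (cmp)
[1] flags=0010 EQ?F → skip
[2] flags=0010 PL?T → r1=0xff
[3] flags=1001 → (cmp)
[4] flags=1001 LS?T → r1=0x78
[5] flags=1001 CC?T → r0=0x6c
[6] flags=1001 CC?T → r4=0x6b

FIX = (r1, 0x78)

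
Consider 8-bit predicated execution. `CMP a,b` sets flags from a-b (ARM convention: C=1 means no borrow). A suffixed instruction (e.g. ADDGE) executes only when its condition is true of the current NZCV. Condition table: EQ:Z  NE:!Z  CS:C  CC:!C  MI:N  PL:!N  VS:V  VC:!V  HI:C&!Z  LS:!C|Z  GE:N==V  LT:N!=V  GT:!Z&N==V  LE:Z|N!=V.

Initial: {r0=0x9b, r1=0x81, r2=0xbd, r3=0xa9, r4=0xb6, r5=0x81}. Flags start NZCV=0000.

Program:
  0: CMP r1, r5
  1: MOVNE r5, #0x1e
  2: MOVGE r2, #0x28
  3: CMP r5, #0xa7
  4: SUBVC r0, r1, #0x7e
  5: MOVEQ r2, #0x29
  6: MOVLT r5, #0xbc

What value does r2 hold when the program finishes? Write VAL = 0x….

[0] flags=0110 → (cmp)
[1] flags=0110 NE?F → skip
[2] flags=0110 GE?T → r2=0x28
[3] flags=1000 → (cmp)
[4] flags=1000 VC?T → r0=0x03
[5] flags=1000 EQ?F → skip
[6] flags=1000 LT?T → r5=0xbc

VAL = 0x28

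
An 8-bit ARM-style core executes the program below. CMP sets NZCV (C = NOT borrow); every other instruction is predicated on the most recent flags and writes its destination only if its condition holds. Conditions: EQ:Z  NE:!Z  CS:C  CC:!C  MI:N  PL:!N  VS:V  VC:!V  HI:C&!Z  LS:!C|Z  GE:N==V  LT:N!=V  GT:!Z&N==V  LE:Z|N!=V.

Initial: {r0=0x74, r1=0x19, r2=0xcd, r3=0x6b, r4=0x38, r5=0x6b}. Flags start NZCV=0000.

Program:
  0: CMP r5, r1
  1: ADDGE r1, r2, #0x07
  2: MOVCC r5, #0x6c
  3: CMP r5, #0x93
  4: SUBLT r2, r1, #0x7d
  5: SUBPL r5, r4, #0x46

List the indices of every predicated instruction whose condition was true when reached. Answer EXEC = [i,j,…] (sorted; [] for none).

[0] flags=0010 → (cmp)
[1] flags=0010 GE?T → r1=0xd4
[2] flags=0010 CC?F → skip
[3] flags=1001 → (cmp)
[4] flags=1001 LT?F → skip
[5] flags=1001 PL?F → skip

EXEC = [1]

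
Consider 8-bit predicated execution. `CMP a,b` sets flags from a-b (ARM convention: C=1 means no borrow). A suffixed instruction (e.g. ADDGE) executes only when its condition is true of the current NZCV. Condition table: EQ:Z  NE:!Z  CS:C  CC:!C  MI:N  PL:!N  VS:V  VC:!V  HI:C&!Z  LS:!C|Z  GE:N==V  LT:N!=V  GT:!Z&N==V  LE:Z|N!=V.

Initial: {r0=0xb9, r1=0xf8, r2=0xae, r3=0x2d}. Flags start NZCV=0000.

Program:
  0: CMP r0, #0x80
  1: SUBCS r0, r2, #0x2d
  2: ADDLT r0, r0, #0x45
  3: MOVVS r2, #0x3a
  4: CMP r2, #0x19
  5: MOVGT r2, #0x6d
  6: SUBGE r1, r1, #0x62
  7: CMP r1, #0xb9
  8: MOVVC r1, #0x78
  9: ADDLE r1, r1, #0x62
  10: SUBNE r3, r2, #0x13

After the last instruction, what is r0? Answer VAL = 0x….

[0] flags=0010 → (cmp)
[1] flags=0010 CS?T → r0=0x81
[2] flags=0010 LT?F → skip
[3] flags=0010 VS?F → skip
[4] flags=1010 → (cmp)
[5] flags=1010 GT?F → skip
[6] flags=1010 GE?F → skip
[7] flags=0010 → (cmp)
[8] flags=0010 VC?T → r1=0x78
[9] flags=0010 LE?F → skip
[10] flags=0010 NE?T → r3=0x9b

VAL = 0x81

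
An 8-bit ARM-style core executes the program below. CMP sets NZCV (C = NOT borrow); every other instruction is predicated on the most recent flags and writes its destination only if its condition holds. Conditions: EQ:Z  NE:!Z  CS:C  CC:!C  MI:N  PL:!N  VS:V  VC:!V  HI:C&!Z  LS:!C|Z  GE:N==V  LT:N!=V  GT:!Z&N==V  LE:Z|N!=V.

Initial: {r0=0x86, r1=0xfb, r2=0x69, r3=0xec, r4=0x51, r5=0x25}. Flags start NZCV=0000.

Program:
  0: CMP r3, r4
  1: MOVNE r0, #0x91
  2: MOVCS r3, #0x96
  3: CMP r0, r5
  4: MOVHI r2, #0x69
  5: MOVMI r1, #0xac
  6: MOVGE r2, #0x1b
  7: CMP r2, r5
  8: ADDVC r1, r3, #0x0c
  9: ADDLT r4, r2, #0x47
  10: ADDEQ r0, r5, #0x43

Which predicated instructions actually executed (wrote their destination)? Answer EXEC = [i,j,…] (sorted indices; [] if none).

[0] flags=1010 → (cmp)
[1] flags=1010 NE?T → r0=0x91
[2] flags=1010 CS?T → r3=0x96
[3] flags=0011 → (cmp)
[4] flags=0011 HI?T → r2=0x69
[5] flags=0011 MI?F → skip
[6] flags=0011 GE?F → skip
[7] flags=0010 → (cmp)
[8] flags=0010 VC?T → r1=0xa2
[9] flags=0010 LT?F → skip
[10] flags=0010 EQ?F → skip

EXEC = [1,2,4,8]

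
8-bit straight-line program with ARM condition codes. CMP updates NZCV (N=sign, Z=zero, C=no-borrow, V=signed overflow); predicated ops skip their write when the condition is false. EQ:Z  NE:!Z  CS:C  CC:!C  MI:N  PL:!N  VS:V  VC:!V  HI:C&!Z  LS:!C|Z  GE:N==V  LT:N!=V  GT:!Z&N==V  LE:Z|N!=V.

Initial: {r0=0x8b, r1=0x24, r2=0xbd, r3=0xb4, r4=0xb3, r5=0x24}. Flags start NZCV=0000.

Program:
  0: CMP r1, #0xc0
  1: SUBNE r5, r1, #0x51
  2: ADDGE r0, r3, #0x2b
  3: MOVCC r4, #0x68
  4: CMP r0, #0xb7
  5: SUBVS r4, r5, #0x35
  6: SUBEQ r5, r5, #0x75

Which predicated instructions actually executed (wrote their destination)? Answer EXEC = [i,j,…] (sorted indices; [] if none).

EXEC = [1,2,3]

0: ✓ CMP  NZCV=0000
1: ✓ SUBNE  r5←0xd3
2: ✓ ADDGE  r0←0xdf
3: ✓ MOVCC  r4←0x68
4: ✓ CMP  NZCV=0010
5: · SUBVS
6: · SUBEQ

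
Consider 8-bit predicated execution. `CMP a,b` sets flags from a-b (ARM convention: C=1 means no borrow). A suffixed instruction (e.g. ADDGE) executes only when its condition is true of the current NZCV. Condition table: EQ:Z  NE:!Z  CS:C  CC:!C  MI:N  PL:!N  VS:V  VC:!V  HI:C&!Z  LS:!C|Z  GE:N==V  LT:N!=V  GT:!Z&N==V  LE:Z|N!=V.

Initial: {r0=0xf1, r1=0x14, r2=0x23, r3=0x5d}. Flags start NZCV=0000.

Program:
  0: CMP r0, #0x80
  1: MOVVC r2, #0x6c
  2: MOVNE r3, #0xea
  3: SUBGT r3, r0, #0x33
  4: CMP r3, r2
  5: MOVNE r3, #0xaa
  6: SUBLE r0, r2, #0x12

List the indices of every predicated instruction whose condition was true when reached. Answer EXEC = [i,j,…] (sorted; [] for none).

0: ✓ CMP  NZCV=0010
1: ✓ MOVVC  r2←0x6c
2: ✓ MOVNE  r3←0xea
3: ✓ SUBGT  r3←0xbe
4: ✓ CMP  NZCV=0011
5: ✓ MOVNE  r3←0xaa
6: ✓ SUBLE  r0←0x5a

EXEC = [1,2,3,5,6]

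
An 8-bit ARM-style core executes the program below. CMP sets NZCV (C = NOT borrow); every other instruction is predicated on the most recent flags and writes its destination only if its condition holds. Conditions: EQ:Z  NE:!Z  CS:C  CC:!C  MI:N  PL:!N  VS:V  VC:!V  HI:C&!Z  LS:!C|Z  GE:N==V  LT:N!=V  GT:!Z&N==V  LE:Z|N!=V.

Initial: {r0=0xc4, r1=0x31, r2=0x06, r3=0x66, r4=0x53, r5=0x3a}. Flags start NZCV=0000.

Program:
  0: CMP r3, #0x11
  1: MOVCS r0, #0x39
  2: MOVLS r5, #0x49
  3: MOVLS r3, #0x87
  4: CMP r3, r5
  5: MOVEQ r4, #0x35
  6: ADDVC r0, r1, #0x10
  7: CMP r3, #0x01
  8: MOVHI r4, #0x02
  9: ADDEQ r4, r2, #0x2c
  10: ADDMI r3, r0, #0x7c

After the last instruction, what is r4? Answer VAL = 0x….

[0] flags=0010 → (cmp)
[1] flags=0010 CS?T → r0=0x39
[2] flags=0010 LS?F → skip
[3] flags=0010 LS?F → skip
[4] flags=0010 → (cmp)
[5] flags=0010 EQ?F → skip
[6] flags=0010 VC?T → r0=0x41
[7] flags=0010 → (cmp)
[8] flags=0010 HI?T → r4=0x02
[9] flags=0010 EQ?F → skip
[10] flags=0010 MI?F → skip

VAL = 0x02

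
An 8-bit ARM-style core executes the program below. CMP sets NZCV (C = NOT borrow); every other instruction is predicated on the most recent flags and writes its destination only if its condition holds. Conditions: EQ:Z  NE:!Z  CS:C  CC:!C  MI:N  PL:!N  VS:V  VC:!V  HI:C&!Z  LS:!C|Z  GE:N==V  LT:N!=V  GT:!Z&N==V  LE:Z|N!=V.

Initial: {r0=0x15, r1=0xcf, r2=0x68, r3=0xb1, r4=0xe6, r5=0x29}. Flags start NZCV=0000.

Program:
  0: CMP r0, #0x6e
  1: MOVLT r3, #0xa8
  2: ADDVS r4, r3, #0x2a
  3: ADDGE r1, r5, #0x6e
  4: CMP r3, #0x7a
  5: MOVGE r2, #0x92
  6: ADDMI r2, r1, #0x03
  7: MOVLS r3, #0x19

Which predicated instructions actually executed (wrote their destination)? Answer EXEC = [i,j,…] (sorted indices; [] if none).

EXEC = [1]

0: ✓ CMP  NZCV=1000
1: ✓ MOVLT  r3←0xa8
2: · ADDVS
3: · ADDGE
4: ✓ CMP  NZCV=0011
5: · MOVGE
6: · ADDMI
7: · MOVLS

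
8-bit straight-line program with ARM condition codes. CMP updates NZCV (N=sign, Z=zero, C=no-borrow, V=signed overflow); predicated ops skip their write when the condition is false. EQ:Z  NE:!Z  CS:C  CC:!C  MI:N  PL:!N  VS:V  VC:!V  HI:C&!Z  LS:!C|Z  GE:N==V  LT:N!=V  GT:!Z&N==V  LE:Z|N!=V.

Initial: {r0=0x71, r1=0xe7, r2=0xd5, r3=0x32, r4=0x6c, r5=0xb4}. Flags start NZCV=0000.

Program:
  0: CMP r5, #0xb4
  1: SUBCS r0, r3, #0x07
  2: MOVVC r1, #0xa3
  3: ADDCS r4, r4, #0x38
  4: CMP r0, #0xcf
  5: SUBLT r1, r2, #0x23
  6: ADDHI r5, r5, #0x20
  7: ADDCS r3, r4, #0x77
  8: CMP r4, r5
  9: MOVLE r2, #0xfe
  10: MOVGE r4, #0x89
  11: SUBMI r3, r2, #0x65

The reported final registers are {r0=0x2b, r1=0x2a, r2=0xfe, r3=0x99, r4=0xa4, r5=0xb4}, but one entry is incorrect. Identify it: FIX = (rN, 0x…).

0: ✓ CMP  NZCV=0110
1: ✓ SUBCS  r0←0x2b
2: ✓ MOVVC  r1←0xa3
3: ✓ ADDCS  r4←0xa4
4: ✓ CMP  NZCV=0000
5: · SUBLT
6: · ADDHI
7: · ADDCS
8: ✓ CMP  NZCV=1000
9: ✓ MOVLE  r2←0xfe
10: · MOVGE
11: ✓ SUBMI  r3←0x99

FIX = (r1, 0xa3)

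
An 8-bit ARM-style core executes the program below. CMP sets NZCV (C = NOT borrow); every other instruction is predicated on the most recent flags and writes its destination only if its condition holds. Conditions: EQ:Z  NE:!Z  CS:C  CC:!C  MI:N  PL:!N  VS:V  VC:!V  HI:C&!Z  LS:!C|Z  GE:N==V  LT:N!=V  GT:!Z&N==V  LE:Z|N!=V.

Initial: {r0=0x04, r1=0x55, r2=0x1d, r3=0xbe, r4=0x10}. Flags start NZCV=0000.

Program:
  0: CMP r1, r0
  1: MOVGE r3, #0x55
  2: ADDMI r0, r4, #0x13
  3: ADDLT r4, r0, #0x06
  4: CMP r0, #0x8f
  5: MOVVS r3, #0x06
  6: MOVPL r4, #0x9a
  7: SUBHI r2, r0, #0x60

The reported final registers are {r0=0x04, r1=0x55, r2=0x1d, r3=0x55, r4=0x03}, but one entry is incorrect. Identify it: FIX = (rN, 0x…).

FIX = (r4, 0x9a)

[0] flags=0010 → (cmp)
[1] flags=0010 GE?T → r3=0x55
[2] flags=0010 MI?F → skip
[3] flags=0010 LT?F → skip
[4] flags=0000 → (cmp)
[5] flags=0000 VS?F → skip
[6] flags=0000 PL?T → r4=0x9a
[7] flags=0000 HI?F → skip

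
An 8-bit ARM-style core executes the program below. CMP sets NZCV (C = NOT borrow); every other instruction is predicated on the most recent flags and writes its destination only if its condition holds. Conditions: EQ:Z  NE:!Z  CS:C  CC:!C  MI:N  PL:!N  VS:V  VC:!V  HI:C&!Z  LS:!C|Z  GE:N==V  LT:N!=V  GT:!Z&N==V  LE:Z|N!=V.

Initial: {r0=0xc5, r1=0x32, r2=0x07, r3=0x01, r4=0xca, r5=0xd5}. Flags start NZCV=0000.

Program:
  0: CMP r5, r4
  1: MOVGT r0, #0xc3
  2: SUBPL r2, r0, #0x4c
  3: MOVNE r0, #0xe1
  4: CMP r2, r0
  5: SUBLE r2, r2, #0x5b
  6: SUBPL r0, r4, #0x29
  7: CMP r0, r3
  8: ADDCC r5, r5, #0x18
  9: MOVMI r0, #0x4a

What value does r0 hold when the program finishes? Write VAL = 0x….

0: ✓ CMP  NZCV=0010
1: ✓ MOVGT  r0←0xc3
2: ✓ SUBPL  r2←0x77
3: ✓ MOVNE  r0←0xe1
4: ✓ CMP  NZCV=1001
5: · SUBLE
6: · SUBPL
7: ✓ CMP  NZCV=1010
8: · ADDCC
9: ✓ MOVMI  r0←0x4a

VAL = 0x4a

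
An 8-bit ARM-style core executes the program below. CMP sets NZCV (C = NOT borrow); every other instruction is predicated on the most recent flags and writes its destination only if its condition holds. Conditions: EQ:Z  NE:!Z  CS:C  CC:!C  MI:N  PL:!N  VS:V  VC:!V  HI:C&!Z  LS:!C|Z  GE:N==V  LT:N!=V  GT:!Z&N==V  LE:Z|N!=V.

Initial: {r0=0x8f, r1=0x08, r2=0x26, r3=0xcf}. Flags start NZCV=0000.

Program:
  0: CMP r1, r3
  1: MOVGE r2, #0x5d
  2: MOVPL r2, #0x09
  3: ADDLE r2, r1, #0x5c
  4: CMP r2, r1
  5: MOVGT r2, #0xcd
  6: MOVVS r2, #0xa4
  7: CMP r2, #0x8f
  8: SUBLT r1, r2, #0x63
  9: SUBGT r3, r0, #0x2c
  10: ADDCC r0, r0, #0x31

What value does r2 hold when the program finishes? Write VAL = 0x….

0: ✓ CMP  NZCV=0000
1: ✓ MOVGE  r2←0x5d
2: ✓ MOVPL  r2←0x09
3: · ADDLE
4: ✓ CMP  NZCV=0010
5: ✓ MOVGT  r2←0xcd
6: · MOVVS
7: ✓ CMP  NZCV=0010
8: · SUBLT
9: ✓ SUBGT  r3←0x63
10: · ADDCC

VAL = 0xcd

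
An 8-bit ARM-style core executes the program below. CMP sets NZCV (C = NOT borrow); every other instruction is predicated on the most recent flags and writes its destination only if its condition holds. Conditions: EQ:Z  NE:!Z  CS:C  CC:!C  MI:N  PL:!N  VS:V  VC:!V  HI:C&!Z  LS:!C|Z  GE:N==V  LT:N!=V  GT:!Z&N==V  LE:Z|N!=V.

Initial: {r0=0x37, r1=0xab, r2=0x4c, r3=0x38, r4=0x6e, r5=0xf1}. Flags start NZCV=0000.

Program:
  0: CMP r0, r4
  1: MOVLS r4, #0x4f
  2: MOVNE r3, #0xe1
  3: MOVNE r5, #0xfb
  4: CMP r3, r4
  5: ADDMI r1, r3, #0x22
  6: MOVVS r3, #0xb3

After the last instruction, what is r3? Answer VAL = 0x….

0: ✓ CMP  NZCV=1000
1: ✓ MOVLS  r4←0x4f
2: ✓ MOVNE  r3←0xe1
3: ✓ MOVNE  r5←0xfb
4: ✓ CMP  NZCV=1010
5: ✓ ADDMI  r1←0x03
6: · MOVVS

VAL = 0xe1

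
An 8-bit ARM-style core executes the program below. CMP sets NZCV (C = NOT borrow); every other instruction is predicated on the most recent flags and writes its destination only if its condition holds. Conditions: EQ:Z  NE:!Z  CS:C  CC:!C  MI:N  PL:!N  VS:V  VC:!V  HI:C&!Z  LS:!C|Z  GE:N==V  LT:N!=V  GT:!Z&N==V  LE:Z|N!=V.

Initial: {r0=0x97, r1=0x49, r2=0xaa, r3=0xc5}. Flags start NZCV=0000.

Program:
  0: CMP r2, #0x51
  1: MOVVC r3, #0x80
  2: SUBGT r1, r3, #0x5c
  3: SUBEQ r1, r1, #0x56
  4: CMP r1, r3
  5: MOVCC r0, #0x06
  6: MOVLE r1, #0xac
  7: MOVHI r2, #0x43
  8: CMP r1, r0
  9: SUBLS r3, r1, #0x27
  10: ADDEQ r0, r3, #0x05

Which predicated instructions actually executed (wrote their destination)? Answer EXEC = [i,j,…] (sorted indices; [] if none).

[0] flags=0011 → (cmp)
[1] flags=0011 VC?F → skip
[2] flags=0011 GT?F → skip
[3] flags=0011 EQ?F → skip
[4] flags=1001 → (cmp)
[5] flags=1001 CC?T → r0=0x06
[6] flags=1001 LE?F → skip
[7] flags=1001 HI?F → skip
[8] flags=0010 → (cmp)
[9] flags=0010 LS?F → skip
[10] flags=0010 EQ?F → skip

EXEC = [5]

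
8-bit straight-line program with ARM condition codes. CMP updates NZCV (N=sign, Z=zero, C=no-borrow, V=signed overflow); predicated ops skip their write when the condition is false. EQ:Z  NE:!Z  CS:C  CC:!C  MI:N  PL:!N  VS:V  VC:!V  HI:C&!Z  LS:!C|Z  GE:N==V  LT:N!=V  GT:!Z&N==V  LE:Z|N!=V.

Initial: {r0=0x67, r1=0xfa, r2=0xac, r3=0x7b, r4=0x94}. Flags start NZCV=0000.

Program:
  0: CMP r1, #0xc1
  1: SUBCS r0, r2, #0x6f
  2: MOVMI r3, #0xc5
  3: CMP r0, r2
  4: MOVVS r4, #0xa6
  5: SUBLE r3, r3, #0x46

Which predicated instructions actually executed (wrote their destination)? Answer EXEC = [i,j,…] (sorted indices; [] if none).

[0] flags=0010 → (cmp)
[1] flags=0010 CS?T → r0=0x3d
[2] flags=0010 MI?F → skip
[3] flags=1001 → (cmp)
[4] flags=1001 VS?T → r4=0xa6
[5] flags=1001 LE?F → skip

EXEC = [1,4]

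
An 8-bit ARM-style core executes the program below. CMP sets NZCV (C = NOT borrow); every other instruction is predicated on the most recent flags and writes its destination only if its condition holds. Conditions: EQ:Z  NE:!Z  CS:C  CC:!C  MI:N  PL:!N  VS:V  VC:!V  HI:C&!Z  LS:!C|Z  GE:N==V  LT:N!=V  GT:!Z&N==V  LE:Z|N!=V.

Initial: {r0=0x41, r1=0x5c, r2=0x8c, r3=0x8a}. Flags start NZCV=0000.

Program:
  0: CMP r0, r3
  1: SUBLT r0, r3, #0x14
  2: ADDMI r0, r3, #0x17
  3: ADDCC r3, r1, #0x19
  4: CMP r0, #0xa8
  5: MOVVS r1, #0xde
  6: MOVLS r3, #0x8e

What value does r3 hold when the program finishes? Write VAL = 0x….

[0] flags=1001 → (cmp)
[1] flags=1001 LT?F → skip
[2] flags=1001 MI?T → r0=0xa1
[3] flags=1001 CC?T → r3=0x75
[4] flags=1000 → (cmp)
[5] flags=1000 VS?F → skip
[6] flags=1000 LS?T → r3=0x8e

VAL = 0x8e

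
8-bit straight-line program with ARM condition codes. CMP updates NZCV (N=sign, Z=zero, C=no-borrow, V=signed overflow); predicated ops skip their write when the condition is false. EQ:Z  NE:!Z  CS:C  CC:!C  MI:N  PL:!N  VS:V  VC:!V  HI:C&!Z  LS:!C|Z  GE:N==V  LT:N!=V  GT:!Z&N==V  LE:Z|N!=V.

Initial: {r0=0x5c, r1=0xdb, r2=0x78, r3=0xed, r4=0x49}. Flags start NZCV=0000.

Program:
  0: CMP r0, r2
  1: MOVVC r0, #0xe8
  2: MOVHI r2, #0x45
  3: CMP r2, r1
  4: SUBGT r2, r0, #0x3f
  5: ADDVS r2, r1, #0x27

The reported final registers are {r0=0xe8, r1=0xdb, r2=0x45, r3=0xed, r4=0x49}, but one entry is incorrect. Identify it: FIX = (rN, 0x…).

0: ✓ CMP  NZCV=1000
1: ✓ MOVVC  r0←0xe8
2: · MOVHI
3: ✓ CMP  NZCV=1001
4: ✓ SUBGT  r2←0xa9
5: ✓ ADDVS  r2←0x02

FIX = (r2, 0x02)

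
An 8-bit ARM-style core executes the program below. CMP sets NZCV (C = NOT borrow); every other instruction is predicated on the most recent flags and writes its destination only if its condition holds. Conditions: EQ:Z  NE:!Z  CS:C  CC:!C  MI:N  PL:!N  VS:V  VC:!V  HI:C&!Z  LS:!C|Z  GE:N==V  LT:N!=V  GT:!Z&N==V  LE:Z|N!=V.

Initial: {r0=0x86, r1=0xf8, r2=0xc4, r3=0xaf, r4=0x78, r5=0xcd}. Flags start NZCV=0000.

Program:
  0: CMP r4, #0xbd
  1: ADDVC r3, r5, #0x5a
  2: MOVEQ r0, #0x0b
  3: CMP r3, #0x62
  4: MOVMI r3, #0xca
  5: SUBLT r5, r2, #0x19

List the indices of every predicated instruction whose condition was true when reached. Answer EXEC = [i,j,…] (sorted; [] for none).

EXEC = [5]

0: ✓ CMP  NZCV=1001
1: · ADDVC
2: · MOVEQ
3: ✓ CMP  NZCV=0011
4: · MOVMI
5: ✓ SUBLT  r5←0xab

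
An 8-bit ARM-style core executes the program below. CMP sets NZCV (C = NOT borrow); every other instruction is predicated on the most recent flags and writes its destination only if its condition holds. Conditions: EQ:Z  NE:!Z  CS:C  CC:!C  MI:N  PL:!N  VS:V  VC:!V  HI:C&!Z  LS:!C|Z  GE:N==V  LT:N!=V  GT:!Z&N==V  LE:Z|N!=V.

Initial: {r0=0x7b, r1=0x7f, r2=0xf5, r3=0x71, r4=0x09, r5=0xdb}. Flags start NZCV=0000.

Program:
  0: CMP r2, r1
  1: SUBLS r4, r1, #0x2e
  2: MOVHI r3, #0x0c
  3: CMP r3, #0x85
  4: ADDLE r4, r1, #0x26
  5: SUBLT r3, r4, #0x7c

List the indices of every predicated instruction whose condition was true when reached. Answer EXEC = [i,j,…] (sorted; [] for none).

[0] flags=0011 → (cmp)
[1] flags=0011 LS?F → skip
[2] flags=0011 HI?T → r3=0x0c
[3] flags=1001 → (cmp)
[4] flags=1001 LE?F → skip
[5] flags=1001 LT?F → skip

EXEC = [2]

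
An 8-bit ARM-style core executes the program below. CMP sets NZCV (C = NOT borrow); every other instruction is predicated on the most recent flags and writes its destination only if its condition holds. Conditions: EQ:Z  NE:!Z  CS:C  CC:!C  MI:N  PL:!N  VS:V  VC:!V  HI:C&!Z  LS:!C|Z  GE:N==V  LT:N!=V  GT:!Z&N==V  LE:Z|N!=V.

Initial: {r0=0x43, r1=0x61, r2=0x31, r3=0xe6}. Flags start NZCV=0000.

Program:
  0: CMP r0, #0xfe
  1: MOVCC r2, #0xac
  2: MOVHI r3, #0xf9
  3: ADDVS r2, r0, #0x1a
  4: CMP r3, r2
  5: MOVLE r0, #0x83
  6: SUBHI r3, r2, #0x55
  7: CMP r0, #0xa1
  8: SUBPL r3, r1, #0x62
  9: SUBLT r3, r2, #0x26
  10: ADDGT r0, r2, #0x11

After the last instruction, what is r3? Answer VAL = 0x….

VAL = 0x57

[0] flags=0000 → (cmp)
[1] flags=0000 CC?T → r2=0xac
[2] flags=0000 HI?F → skip
[3] flags=0000 VS?F → skip
[4] flags=0010 → (cmp)
[5] flags=0010 LE?F → skip
[6] flags=0010 HI?T → r3=0x57
[7] flags=1001 → (cmp)
[8] flags=1001 PL?F → skip
[9] flags=1001 LT?F → skip
[10] flags=1001 GT?T → r0=0xbd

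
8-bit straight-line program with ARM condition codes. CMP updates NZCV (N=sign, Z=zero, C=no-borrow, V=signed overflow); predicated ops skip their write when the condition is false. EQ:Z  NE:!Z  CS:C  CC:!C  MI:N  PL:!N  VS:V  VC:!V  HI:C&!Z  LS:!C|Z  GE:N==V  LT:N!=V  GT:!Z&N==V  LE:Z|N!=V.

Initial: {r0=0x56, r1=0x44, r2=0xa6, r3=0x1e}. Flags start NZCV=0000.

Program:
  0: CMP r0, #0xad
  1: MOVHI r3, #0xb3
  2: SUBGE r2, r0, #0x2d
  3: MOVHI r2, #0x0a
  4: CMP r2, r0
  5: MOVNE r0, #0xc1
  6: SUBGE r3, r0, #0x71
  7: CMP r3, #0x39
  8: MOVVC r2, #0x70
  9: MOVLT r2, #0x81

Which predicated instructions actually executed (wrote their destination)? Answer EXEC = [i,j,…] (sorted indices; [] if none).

EXEC = [2,5,8,9]

0: ✓ CMP  NZCV=1001
1: · MOVHI
2: ✓ SUBGE  r2←0x29
3: · MOVHI
4: ✓ CMP  NZCV=1000
5: ✓ MOVNE  r0←0xc1
6: · SUBGE
7: ✓ CMP  NZCV=1000
8: ✓ MOVVC  r2←0x70
9: ✓ MOVLT  r2←0x81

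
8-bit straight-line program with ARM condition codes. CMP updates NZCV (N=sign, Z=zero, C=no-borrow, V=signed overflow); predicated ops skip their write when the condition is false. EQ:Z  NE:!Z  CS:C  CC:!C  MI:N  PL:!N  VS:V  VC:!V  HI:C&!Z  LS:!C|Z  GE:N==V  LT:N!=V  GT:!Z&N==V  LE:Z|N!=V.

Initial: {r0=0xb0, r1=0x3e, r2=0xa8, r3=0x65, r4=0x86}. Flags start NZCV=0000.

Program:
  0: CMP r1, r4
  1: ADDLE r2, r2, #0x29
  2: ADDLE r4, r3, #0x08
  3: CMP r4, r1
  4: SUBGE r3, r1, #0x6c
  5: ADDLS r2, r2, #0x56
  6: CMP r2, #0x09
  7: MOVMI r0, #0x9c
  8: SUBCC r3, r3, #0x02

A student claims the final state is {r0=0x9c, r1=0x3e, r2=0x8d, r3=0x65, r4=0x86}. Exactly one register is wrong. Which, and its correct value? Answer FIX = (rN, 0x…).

0: ✓ CMP  NZCV=1001
1: · ADDLE
2: · ADDLE
3: ✓ CMP  NZCV=0011
4: · SUBGE
5: · ADDLS
6: ✓ CMP  NZCV=1010
7: ✓ MOVMI  r0←0x9c
8: · SUBCC

FIX = (r2, 0xa8)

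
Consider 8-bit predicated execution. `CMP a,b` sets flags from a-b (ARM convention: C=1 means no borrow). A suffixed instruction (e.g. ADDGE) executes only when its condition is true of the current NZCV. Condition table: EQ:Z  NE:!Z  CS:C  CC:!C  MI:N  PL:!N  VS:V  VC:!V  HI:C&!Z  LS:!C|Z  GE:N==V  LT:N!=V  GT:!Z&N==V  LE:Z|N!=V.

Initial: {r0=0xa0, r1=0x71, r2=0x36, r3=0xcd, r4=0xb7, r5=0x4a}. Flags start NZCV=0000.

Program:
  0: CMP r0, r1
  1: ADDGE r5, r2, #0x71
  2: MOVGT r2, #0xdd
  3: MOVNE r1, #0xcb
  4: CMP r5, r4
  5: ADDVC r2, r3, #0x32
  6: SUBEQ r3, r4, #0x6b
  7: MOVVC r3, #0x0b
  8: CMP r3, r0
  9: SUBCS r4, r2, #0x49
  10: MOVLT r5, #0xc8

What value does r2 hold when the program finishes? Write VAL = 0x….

VAL = 0x36

[0] flags=0011 → (cmp)
[1] flags=0011 GE?F → skip
[2] flags=0011 GT?F → skip
[3] flags=0011 NE?T → r1=0xcb
[4] flags=1001 → (cmp)
[5] flags=1001 VC?F → skip
[6] flags=1001 EQ?F → skip
[7] flags=1001 VC?F → skip
[8] flags=0010 → (cmp)
[9] flags=0010 CS?T → r4=0xed
[10] flags=0010 LT?F → skip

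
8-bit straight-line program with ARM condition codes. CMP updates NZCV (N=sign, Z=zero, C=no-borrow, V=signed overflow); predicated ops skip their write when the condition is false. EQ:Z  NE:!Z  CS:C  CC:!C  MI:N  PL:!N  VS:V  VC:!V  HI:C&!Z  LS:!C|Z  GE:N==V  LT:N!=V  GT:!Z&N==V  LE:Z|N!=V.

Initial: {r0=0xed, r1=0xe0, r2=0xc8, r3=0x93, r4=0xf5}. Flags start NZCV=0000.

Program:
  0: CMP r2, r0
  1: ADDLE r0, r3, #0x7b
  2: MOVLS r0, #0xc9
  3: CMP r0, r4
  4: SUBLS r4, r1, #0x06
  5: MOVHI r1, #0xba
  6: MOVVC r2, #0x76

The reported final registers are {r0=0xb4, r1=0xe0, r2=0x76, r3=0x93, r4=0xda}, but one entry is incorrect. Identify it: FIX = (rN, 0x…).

FIX = (r0, 0xc9)

[0] flags=1000 → (cmp)
[1] flags=1000 LE?T → r0=0x0e
[2] flags=1000 LS?T → r0=0xc9
[3] flags=1000 → (cmp)
[4] flags=1000 LS?T → r4=0xda
[5] flags=1000 HI?F → skip
[6] flags=1000 VC?T → r2=0x76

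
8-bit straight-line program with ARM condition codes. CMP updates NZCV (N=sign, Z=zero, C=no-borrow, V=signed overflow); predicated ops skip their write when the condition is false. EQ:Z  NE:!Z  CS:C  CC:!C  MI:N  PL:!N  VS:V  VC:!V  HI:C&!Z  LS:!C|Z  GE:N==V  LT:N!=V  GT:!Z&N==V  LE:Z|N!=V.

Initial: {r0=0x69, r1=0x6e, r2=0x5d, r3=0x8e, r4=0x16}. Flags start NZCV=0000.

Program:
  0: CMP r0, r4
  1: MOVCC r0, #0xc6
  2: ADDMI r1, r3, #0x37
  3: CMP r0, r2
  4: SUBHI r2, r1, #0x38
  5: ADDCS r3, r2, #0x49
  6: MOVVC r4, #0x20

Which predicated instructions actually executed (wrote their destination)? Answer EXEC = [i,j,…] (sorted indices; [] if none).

EXEC = [4,5,6]

0: ✓ CMP  NZCV=0010
1: · MOVCC
2: · ADDMI
3: ✓ CMP  NZCV=0010
4: ✓ SUBHI  r2←0x36
5: ✓ ADDCS  r3←0x7f
6: ✓ MOVVC  r4←0x20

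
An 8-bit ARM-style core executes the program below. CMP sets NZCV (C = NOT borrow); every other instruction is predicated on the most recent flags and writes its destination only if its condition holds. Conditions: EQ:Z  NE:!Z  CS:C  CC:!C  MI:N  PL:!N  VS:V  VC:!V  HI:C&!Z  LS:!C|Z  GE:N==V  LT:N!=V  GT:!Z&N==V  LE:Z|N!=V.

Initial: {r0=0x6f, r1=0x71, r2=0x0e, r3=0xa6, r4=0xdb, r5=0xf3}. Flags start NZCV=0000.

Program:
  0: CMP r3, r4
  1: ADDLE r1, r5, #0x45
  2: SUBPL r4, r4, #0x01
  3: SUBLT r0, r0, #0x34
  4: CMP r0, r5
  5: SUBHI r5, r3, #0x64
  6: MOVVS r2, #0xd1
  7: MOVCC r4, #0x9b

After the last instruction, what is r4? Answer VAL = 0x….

[0] flags=1000 → (cmp)
[1] flags=1000 LE?T → r1=0x38
[2] flags=1000 PL?F → skip
[3] flags=1000 LT?T → r0=0x3b
[4] flags=0000 → (cmp)
[5] flags=0000 HI?F → skip
[6] flags=0000 VS?F → skip
[7] flags=0000 CC?T → r4=0x9b

VAL = 0x9b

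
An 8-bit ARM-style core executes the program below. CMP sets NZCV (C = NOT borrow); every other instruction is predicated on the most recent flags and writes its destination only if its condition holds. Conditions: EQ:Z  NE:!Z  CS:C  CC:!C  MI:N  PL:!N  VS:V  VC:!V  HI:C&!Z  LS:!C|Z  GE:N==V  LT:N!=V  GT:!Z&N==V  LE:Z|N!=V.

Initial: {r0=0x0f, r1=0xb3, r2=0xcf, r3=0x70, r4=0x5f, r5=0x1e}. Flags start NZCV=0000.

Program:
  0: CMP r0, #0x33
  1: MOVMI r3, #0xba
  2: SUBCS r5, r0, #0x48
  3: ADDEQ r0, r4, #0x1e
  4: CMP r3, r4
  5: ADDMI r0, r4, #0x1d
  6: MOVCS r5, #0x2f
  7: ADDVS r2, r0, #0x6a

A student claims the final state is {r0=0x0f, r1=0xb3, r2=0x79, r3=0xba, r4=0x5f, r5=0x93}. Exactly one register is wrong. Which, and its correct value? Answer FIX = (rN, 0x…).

FIX = (r5, 0x2f)

0: ✓ CMP  NZCV=1000
1: ✓ MOVMI  r3←0xba
2: · SUBCS
3: · ADDEQ
4: ✓ CMP  NZCV=0011
5: · ADDMI
6: ✓ MOVCS  r5←0x2f
7: ✓ ADDVS  r2←0x79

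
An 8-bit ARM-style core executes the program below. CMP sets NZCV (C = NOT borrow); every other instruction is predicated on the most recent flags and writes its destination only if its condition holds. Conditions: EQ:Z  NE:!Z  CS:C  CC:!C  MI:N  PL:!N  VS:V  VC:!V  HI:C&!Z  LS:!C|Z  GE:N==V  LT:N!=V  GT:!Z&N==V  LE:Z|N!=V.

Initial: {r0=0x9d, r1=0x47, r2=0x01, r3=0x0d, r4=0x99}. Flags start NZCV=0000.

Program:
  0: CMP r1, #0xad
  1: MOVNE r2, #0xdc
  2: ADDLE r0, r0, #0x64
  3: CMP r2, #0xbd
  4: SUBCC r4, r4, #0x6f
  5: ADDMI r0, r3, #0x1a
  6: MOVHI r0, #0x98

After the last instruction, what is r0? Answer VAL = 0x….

VAL = 0x98

0: ✓ CMP  NZCV=1001
1: ✓ MOVNE  r2←0xdc
2: · ADDLE
3: ✓ CMP  NZCV=0010
4: · SUBCC
5: · ADDMI
6: ✓ MOVHI  r0←0x98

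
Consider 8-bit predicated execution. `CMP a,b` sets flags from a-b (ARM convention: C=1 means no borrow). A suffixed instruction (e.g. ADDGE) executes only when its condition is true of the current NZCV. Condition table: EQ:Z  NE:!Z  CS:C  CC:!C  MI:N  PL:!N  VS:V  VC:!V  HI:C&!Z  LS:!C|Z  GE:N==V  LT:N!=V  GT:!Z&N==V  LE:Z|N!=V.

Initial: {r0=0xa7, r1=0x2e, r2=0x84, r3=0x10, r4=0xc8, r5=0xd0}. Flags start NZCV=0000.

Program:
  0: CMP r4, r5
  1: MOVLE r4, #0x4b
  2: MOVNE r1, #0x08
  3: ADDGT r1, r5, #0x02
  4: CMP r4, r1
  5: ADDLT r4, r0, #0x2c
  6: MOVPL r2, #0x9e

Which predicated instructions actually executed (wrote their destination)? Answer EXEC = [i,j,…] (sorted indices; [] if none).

EXEC = [1,2,6]

[0] flags=1000 → (cmp)
[1] flags=1000 LE?T → r4=0x4b
[2] flags=1000 NE?T → r1=0x08
[3] flags=1000 GT?F → skip
[4] flags=0010 → (cmp)
[5] flags=0010 LT?F → skip
[6] flags=0010 PL?T → r2=0x9e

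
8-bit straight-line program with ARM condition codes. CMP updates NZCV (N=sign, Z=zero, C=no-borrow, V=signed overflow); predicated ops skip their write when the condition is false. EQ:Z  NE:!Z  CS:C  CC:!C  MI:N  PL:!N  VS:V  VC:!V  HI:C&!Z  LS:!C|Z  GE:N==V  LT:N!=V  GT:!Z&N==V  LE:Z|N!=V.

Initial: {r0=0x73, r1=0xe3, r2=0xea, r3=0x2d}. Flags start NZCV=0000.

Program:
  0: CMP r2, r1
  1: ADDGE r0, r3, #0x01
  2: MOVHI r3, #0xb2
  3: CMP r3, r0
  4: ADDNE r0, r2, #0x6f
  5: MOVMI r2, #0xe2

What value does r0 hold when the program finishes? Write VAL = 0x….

0: ✓ CMP  NZCV=0010
1: ✓ ADDGE  r0←0x2e
2: ✓ MOVHI  r3←0xb2
3: ✓ CMP  NZCV=1010
4: ✓ ADDNE  r0←0x59
5: ✓ MOVMI  r2←0xe2

VAL = 0x59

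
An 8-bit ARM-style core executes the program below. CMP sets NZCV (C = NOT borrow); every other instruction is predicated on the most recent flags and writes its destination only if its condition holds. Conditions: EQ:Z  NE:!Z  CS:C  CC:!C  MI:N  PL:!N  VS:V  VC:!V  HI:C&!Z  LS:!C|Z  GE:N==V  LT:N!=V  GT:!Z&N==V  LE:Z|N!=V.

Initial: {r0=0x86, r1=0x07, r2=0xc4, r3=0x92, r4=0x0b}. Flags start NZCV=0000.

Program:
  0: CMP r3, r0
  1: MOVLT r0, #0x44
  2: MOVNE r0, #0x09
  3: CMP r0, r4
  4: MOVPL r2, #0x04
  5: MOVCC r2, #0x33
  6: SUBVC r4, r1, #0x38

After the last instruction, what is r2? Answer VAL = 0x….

[0] flags=0010 → (cmp)
[1] flags=0010 LT?F → skip
[2] flags=0010 NE?T → r0=0x09
[3] flags=1000 → (cmp)
[4] flags=1000 PL?F → skip
[5] flags=1000 CC?T → r2=0x33
[6] flags=1000 VC?T → r4=0xcf

VAL = 0x33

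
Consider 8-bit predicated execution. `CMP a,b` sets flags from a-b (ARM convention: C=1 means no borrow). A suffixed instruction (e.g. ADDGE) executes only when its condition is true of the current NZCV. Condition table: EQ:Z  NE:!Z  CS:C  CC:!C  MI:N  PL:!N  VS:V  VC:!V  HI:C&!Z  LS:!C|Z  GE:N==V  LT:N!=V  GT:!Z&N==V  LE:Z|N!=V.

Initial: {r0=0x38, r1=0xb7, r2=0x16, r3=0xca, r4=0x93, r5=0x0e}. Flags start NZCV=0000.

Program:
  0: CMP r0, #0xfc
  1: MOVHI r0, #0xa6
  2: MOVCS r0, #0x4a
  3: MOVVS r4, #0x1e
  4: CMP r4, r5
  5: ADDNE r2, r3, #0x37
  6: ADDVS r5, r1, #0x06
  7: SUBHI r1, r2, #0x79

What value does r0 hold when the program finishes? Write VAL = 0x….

[0] flags=0000 → (cmp)
[1] flags=0000 HI?F → skip
[2] flags=0000 CS?F → skip
[3] flags=0000 VS?F → skip
[4] flags=1010 → (cmp)
[5] flags=1010 NE?T → r2=0x01
[6] flags=1010 VS?F → skip
[7] flags=1010 HI?T → r1=0x88

VAL = 0x38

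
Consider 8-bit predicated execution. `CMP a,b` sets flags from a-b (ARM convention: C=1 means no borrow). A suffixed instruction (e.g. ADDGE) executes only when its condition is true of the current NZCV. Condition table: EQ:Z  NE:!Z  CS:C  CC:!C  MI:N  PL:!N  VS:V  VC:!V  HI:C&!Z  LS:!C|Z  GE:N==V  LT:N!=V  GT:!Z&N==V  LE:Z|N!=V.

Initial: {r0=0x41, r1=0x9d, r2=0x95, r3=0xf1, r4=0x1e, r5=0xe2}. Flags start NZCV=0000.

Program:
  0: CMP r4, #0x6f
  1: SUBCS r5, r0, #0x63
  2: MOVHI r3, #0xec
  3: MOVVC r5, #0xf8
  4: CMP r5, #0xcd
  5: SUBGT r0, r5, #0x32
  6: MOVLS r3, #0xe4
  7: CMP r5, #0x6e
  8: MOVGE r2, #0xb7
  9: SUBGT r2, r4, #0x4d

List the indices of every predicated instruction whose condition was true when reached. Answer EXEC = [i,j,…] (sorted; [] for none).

[0] flags=1000 → (cmp)
[1] flags=1000 CS?F → skip
[2] flags=1000 HI?F → skip
[3] flags=1000 VC?T → r5=0xf8
[4] flags=0010 → (cmp)
[5] flags=0010 GT?T → r0=0xc6
[6] flags=0010 LS?F → skip
[7] flags=1010 → (cmp)
[8] flags=1010 GE?F → skip
[9] flags=1010 GT?F → skip

EXEC = [3,5]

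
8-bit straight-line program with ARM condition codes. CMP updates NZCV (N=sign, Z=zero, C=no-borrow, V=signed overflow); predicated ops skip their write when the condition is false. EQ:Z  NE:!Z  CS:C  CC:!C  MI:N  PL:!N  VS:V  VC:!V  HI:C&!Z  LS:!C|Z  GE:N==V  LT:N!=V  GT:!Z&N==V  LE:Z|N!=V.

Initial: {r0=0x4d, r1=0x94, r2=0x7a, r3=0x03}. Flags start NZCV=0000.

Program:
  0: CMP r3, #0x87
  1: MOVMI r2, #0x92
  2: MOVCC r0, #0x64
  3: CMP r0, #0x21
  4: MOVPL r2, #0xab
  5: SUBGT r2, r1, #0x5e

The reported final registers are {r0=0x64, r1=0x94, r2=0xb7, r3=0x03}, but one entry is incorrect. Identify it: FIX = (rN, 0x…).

FIX = (r2, 0x36)

0: ✓ CMP  NZCV=0000
1: · MOVMI
2: ✓ MOVCC  r0←0x64
3: ✓ CMP  NZCV=0010
4: ✓ MOVPL  r2←0xab
5: ✓ SUBGT  r2←0x36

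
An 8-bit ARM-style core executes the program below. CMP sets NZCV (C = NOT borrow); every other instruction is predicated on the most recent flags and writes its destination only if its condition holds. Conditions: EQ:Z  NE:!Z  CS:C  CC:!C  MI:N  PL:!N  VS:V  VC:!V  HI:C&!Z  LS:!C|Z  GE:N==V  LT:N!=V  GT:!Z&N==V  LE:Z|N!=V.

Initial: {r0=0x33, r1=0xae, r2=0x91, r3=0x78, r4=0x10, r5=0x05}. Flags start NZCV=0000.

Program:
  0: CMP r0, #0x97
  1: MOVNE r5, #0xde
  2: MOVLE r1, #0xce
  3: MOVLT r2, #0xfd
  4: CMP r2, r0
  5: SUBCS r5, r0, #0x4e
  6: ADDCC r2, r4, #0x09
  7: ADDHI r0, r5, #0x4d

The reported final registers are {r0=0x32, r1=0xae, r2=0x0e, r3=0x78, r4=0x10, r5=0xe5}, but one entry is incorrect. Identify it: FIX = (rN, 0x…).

0: ✓ CMP  NZCV=1001
1: ✓ MOVNE  r5←0xde
2: · MOVLE
3: · MOVLT
4: ✓ CMP  NZCV=0011
5: ✓ SUBCS  r5←0xe5
6: · ADDCC
7: ✓ ADDHI  r0←0x32

FIX = (r2, 0x91)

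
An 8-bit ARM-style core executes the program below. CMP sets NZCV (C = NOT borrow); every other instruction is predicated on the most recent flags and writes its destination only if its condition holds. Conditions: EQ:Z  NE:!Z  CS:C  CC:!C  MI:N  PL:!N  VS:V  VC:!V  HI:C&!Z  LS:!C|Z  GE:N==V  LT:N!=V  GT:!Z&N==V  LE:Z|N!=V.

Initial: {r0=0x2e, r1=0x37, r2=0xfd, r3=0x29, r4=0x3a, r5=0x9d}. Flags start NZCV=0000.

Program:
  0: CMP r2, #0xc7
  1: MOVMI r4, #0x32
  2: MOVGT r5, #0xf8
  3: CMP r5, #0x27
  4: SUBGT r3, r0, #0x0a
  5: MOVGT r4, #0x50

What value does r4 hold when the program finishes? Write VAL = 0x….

VAL = 0x3a

0: ✓ CMP  NZCV=0010
1: · MOVMI
2: ✓ MOVGT  r5←0xf8
3: ✓ CMP  NZCV=1010
4: · SUBGT
5: · MOVGT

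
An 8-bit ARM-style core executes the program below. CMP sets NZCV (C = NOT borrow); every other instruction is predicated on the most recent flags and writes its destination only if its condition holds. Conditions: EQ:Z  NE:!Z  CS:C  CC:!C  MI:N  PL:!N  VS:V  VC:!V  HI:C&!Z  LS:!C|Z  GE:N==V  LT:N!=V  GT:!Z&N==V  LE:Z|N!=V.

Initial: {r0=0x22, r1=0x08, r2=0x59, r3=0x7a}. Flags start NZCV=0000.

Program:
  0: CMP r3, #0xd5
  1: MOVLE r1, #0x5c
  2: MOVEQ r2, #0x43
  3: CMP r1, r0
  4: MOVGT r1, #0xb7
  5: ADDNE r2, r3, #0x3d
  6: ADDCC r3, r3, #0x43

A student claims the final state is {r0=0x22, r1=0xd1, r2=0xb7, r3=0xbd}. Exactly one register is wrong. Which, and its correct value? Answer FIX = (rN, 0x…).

FIX = (r1, 0x08)

0: ✓ CMP  NZCV=1001
1: · MOVLE
2: · MOVEQ
3: ✓ CMP  NZCV=1000
4: · MOVGT
5: ✓ ADDNE  r2←0xb7
6: ✓ ADDCC  r3←0xbd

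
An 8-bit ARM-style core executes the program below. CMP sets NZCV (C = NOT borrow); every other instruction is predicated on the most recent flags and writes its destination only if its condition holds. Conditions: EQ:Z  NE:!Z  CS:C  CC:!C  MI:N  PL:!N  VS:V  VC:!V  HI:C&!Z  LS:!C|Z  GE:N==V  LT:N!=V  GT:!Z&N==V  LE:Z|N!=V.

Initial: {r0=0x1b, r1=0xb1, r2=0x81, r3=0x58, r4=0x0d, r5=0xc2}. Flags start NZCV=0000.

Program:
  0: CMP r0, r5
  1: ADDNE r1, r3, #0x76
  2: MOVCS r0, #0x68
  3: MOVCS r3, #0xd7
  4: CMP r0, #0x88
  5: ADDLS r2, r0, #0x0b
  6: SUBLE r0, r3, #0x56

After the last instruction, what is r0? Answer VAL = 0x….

VAL = 0x1b

[0] flags=0000 → (cmp)
[1] flags=0000 NE?T → r1=0xce
[2] flags=0000 CS?F → skip
[3] flags=0000 CS?F → skip
[4] flags=1001 → (cmp)
[5] flags=1001 LS?T → r2=0x26
[6] flags=1001 LE?F → skip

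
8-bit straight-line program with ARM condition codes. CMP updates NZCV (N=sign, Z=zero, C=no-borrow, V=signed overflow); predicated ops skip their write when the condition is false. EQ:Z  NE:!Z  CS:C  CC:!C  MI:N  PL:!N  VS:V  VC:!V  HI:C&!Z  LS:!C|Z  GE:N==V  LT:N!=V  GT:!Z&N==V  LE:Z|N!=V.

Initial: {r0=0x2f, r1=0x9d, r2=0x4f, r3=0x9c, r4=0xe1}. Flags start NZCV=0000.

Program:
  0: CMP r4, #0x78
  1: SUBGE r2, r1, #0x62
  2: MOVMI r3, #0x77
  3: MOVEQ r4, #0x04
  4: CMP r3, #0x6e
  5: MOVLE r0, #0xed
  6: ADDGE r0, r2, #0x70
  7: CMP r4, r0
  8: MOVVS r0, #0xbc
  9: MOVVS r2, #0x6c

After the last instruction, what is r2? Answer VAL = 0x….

VAL = 0x4f

0: ✓ CMP  NZCV=0011
1: · SUBGE
2: · MOVMI
3: · MOVEQ
4: ✓ CMP  NZCV=0011
5: ✓ MOVLE  r0←0xed
6: · ADDGE
7: ✓ CMP  NZCV=1000
8: · MOVVS
9: · MOVVS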